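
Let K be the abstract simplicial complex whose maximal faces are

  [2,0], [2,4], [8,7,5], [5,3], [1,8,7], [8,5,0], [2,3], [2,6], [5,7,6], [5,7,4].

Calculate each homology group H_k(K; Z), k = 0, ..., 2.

H_0 = Z,  H_1 = Z^3,  H_2 = 0.

Order the vertices as 0 < 1 < 2 < 3 < 4 < 5 < 6 < 7 < 8. Listing each simplex with vertices in this order, K has dimension 2 with simplices:

  0-simplices (9): [0], [1], [2], [3], [4], [5], [6], [7], [8]
  1-simplices (16): [0,2], [0,5], [0,8], [1,7], [1,8], [2,3], [2,4], [2,6], [3,5], [4,5], [4,7], [5,6], [5,7], [5,8], [6,7], [7,8]
  2-simplices (5): [0,5,8], [1,7,8], [4,5,7], [5,6,7], [5,7,8]

giving chain groups C_0 ≅ Z^9, C_1 ≅ Z^16, C_2 ≅ Z^5.

The boundary map ∂_1: C_1 → C_0 sends each edge [p,q] (with p < q) to q − p. For instance
  ∂[2,4] = [4] − [2].
The 9×16 boundary matrix has rank 8 and Smith normal form diag(1,1,1,1,1,1,1,1).

Boundary ∂_2: C_2 → C_1 sends each 2-simplex [p,q,r] to [q,r] − [p,r] + [p,q]. For instance
  ∂[5,6,7] = [6,7] − [5,7] + [5,6],
  ∂[1,7,8] = [7,8] − [1,8] + [1,7].
As a 16×5 matrix over Z this has rank 5, with invariant factors (1,1,1,1,1).

Computing H_k = (kernel of ∂_k) / (image of ∂_{k+1}):

  H_0: rank C_0 − rank ∂_1 = 9 − 8 = 1, and the invariant factors of ∂_1 are all 1, so H_0 = Z.
  H_1: rank ker ∂_1 − rank ∂_2 = (16 − 8) − 5 = 3, and the invariant factors of ∂_2 are all 1, so H_1 = Z^3.
  H_2: rank ker ∂_2 − rank ∂_3 = (5 − 5) − 0 = 0, and there is no ∂_3, so H_2 = 0.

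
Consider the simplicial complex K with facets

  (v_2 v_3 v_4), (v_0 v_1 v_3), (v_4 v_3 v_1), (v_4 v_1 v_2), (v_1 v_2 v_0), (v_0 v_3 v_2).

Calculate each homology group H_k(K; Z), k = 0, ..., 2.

H_0 ≅ Z,  H_1 = 0,  H_2 ≅ Z.

We work with the vertex ordering v_0 < v_1 < v_2 < v_3 < v_4. The simplices of K, each written with vertices in increasing order, are:

  0-simplices (5): [v_0], [v_1], [v_2], [v_3], [v_4]
  1-simplices (9): [v_0,v_1], [v_0,v_2], [v_0,v_3], [v_1,v_2], [v_1,v_3], [v_1,v_4], [v_2,v_3], [v_2,v_4], [v_3,v_4]
  2-simplices (6): [v_0,v_1,v_2], [v_0,v_1,v_3], [v_0,v_2,v_3], [v_1,v_2,v_4], [v_1,v_3,v_4], [v_2,v_3,v_4]

so the chain groups are C_0 ≅ Z^5, C_1 ≅ Z^9, C_2 ≅ Z^6.

∂_1: C_1 → C_0 maps an edge to its endpoints' difference, ∂[p,q] = q − p.
As a 5×9 matrix over Z this has rank 4, with invariant factors (1,1,1,1).

The boundary map ∂_2: C_2 → C_1 sends each 2-simplex [p,q,r] to [q,r] − [p,r] + [p,q]. For instance
  ∂[v_0,v_1,v_2] = [v_1,v_2] − [v_0,v_2] + [v_0,v_1],
  ∂[v_1,v_3,v_4] = [v_3,v_4] − [v_1,v_4] + [v_1,v_3].
The resulting 9×6 matrix has rank 5, and its Smith normal form has invariant factors (1,1,1,1,1).

Now H_k = ker ∂_k / im ∂_{k+1}, so:

  H_0: rank C_0 − rank ∂_1 = 5 − 4 = 1, and the invariant factors of ∂_1 are all 1, so H_0 = Z.
  H_1: rank ker ∂_1 − rank ∂_2 = (9 − 4) − 5 = 0, and the invariant factors of ∂_2 are all 1, so H_1 = 0.
  H_2: rank ker ∂_2 − rank ∂_3 = (6 − 5) − 0 = 1, and there is no ∂_3, so H_2 = Z.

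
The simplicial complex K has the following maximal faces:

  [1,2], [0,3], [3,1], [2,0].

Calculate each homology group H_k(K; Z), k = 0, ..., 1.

Fix the vertex order 0 < 1 < 2 < 3 and write every simplex with vertices in increasing order. Then dim K = 1 and the simplices of K are:

  0-simplices (4): [0], [1], [2], [3]
  1-simplices (4): [0,2], [0,3], [1,2], [1,3]

giving chain groups C_0 ≅ Z^4, C_1 ≅ Z^4.

∂_1: C_1 → C_0 sends each edge [p,q] (with p < q) to q − p. For instance
  ∂[1,2] = [2] − [1].
The resulting 4×4 matrix has rank 3, and its Smith normal form has invariant factors (1,1,1).

Reading off H_k = ker ∂_k / im ∂_{k+1}:

  H_0: rank C_0 − rank ∂_1 = 4 − 3 = 1, and the invariant factors of ∂_1 are all 1, so H_0 ≅ Z.
  H_1: rank ker ∂_1 − rank ∂_2 = (4 − 3) − 0 = 1, and there is no ∂_2, so H_1 ≅ Z.

As a check, the Euler characteristic is 4 − 4 = 0, which agrees with 1 − 1 = 0.
(K is a triangulation of the circle S^1.)

H_0 ≅ Z,  H_1 ≅ Z.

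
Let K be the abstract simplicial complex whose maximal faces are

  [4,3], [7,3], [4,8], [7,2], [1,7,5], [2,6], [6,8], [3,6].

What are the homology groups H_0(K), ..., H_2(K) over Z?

H_0 ≅ Z,  H_1 ≅ Z^2,  H_2 = 0.

Order the vertices as 1 < 2 < 3 < 4 < 5 < 6 < 7 < 8. Listing each simplex with vertices in this order, K has dimension 2 with simplices:

  0-simplices (8): [1], [2], [3], [4], [5], [6], [7], [8]
  1-simplices (10): [1,5], [1,7], [2,6], [2,7], [3,4], [3,6], [3,7], [4,8], [5,7], [6,8]
  2-simplices (1): [1,5,7]

Hence C_0 ≅ Z^8, C_1 ≅ Z^10, C_2 ≅ Z^1.

Boundary ∂_1: C_1 → C_0 is given by ∂[p,q] = [q] − [p]. For instance
  ∂[4,8] = [8] − [4].
The resulting 8×10 matrix has rank 7, and its Smith normal form has invariant factors (1,1,1,1,1,1,1).

∂_2: C_2 → C_1 acts by ∂[p,q,r] = [q,r] − [p,r] + [p,q]. For instance
  ∂[1,5,7] = [5,7] − [1,7] + [1,5].
The resulting 10×1 matrix has rank 1, and its Smith normal form has invariant factors (1).

Computing H_k = (kernel of ∂_k) / (image of ∂_{k+1}):

  H_0: rank C_0 − rank ∂_1 = 8 − 7 = 1, and the invariant factors of ∂_1 are all 1, so H_0 = Z.
  H_1: rank ker ∂_1 − rank ∂_2 = (10 − 7) − 1 = 2, and the invariant factors of ∂_2 are all 1, so H_1 = Z^2.
  H_2: rank ker ∂_2 − rank ∂_3 = (1 − 1) − 0 = 0, and there is no ∂_3, so H_2 = 0.

As a check, the Euler characteristic is 8 − 10 + 1 = -1, which agrees with 1 − 2 + 0 = -1.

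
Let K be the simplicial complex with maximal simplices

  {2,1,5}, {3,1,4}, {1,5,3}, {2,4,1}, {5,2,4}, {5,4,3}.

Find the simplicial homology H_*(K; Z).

Order the vertices as 1 < 2 < 3 < 4 < 5. Listing each simplex with vertices in this order, K has dimension 2 with simplices:

  0-simplices (5): [1], [2], [3], [4], [5]
  1-simplices (9): [1,2], [1,3], [1,4], [1,5], [2,4], [2,5], [3,4], [3,5], [4,5]
  2-simplices (6): [1,2,4], [1,2,5], [1,3,4], [1,3,5], [2,4,5], [3,4,5]

Hence C_0 ≅ Z^5, C_1 ≅ Z^9, C_2 ≅ Z^6.

∂_1: C_1 → C_0 maps an edge to its endpoints' difference, ∂[p,q] = q − p. For instance
  ∂[1,3] = [3] − [1].
This gives a 5×9 integer matrix of rank 4; reducing to Smith normal form yields diagonal entries (1,1,1,1).

The boundary map ∂_2: C_2 → C_1 maps a triangle to the signed sum of its edges. For instance
  ∂[2,4,5] = [4,5] − [2,5] + [2,4],
  ∂[3,4,5] = [4,5] − [3,5] + [3,4].
The 9×6 boundary matrix has rank 5 and Smith normal form diag(1,1,1,1,1).

Now H_k = ker ∂_k / im ∂_{k+1}, so:

  H_0: rank C_0 − rank ∂_1 = 5 − 4 = 1, and the invariant factors of ∂_1 are all 1, so H_0 ≅ Z.
  H_1: rank ker ∂_1 − rank ∂_2 = (9 − 4) − 5 = 0, and the invariant factors of ∂_2 are all 1, so H_1 ≅ 0.
  H_2: rank ker ∂_2 − rank ∂_3 = (6 − 5) − 0 = 1, and there is no ∂_3, so H_2 ≅ Z.

As a check, the Euler characteristic is 5 − 9 + 6 = 2, which agrees with 1 − 0 + 1 = 2.

H_0 ≅ Z,  H_1 = 0,  H_2 ≅ Z.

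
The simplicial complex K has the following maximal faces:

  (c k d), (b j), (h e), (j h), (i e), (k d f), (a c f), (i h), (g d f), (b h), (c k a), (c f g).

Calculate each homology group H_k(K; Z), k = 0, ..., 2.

Order the vertices as a < b < c < d < e < f < g < h < i < j < k. Listing each simplex with vertices in this order, K has dimension 2 with simplices:

  0-simplices (11): a, b, c, d, e, f, g, h, i, j, k
  1-simplices (18): ac, af, ak, bh, bj, cd, cf, cg, ck, df, dg, dk, eh, ei, fg, fk, hi, hj
  2-simplices (6): acf, ack, cdk, cfg, dfg, dfk

so the chain groups are C_0 ≅ Z^11, C_1 ≅ Z^18, C_2 ≅ Z^6.

The boundary map ∂_1: C_1 → C_0 is given by ∂[p,q] = [q] − [p].
The resulting 11×18 matrix has rank 9, and its Smith normal form has invariant factors (1,1,1,1,1,1,1,1,1).

The boundary map ∂_2: C_2 → C_1 sends each 2-simplex [p,q,r] to [q,r] − [p,r] + [p,q]. For instance
  ∂acf = cf − af + ac,
  ∂cfg = fg − cg + cf.
The resulting 18×6 matrix has rank 6, and its Smith normal form has invariant factors (1,1,1,1,1,1).

Reading off H_k = ker ∂_k / im ∂_{k+1}:

  H_0: rank C_0 − rank ∂_1 = 11 − 9 = 2, and the invariant factors of ∂_1 are all 1, so H_0 ≅ Z^2.
  H_1: rank ker ∂_1 − rank ∂_2 = (18 − 9) − 6 = 3, and the invariant factors of ∂_2 are all 1, so H_1 ≅ Z^3.
  H_2: rank ker ∂_2 − rank ∂_3 = (6 − 6) − 0 = 0, and there is no ∂_3, so H_2 ≅ 0.

H_0 ≅ Z^2,  H_1 ≅ Z^3,  H_2 = 0.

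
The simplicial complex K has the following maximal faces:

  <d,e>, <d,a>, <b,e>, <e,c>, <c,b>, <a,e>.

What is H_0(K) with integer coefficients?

H_0 = Z.

Fix the vertex order a < b < c < d < e and write every simplex with vertices in increasing order. Then dim K = 1 and the simplices of K are:

  0-simplices (5): a, b, c, d, e
  1-simplices (6): ad, ae, bc, be, ce, de

Hence C_0 ≅ Z^5, C_1 ≅ Z^6.

Boundary ∂_1: C_1 → C_0 is given by ∂[p,q] = [q] − [p]. For instance
  ∂ce = e − c.
The 5×6 boundary matrix has rank 4 and Smith normal form diag(1,1,1,1).

From H_k ≅ ker(∂_k) / im(∂_{k+1}) we obtain:

  H_0: rank C_0 − rank ∂_1 = 5 − 4 = 1, and the invariant factors of ∂_1 are all 1, so H_0 ≅ Z.

(K is a triangulation of a wedge of 2 circles.)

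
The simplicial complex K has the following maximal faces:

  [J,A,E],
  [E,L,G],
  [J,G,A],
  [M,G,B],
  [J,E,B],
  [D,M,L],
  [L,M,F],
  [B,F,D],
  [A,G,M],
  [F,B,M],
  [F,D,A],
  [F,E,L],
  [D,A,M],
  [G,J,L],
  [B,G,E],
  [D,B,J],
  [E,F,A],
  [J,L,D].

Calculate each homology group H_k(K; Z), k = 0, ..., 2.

Fix the vertex order A < B < D < E < F < G < J < L < M and write every simplex with vertices in increasing order. Then dim K = 2 and the simplices of K are:

  0-simplices (9): A, B, D, E, F, G, J, L, M
  1-simplices (27): AD, AE, AF, AG, AJ, AM, BD, BE, BF, BG, BJ, BM, DF, DJ, DL, DM, EF, EG, EJ, EL, FL, FM, GJ, GL, GM, JL, LM
  2-simplices (18): ADF, ADM, AEF, AEJ, AGJ, AGM, BDF, BDJ, BEG, BEJ, BFM, BGM, DJL, DLM, EFL, EGL, FLM, GJL

Hence C_0 ≅ Z^9, C_1 ≅ Z^27, C_2 ≅ Z^18.

The boundary map ∂_1: C_1 → C_0 is given by ∂[p,q] = [q] − [p]. For instance
  ∂BM = M − B.
The resulting 9×27 matrix has rank 8, and its Smith normal form has invariant factors (1,1,1,1,1,1,1,1).

∂_2: C_2 → C_1 maps a triangle to the signed sum of its edges. For instance
  ∂AGJ = GJ − AJ + AG,
  ∂EFL = FL − EL + EF.
As a 27×18 matrix over Z this has rank 18, with invariant factors (1,1,1,1,1,1,1,1,1,1,1,1,1,1,1,1,1,2).

Now H_k = ker ∂_k / im ∂_{k+1}, so:

  H_0: rank C_0 − rank ∂_1 = 9 − 8 = 1, and the invariant factors of ∂_1 are all 1, so H_0 ≅ Z.
  H_1: rank ker ∂_1 − rank ∂_2 = (27 − 8) − 18 = 1, and ∂_2 has invariant factor 2 > 1, so H_1 ≅ Z ⊕ Z_2.
  H_2: rank ker ∂_2 − rank ∂_3 = (18 − 18) − 0 = 0, and there is no ∂_3, so H_2 ≅ 0.

H_0 = Z,  H_1 = Z ⊕ Z_2,  H_2 = 0.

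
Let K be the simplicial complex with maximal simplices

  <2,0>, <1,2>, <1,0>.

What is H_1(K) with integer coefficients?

We work with the vertex ordering 0 < 1 < 2. The simplices of K, each written with vertices in increasing order, are:

  0-simplices (3): [0], [1], [2]
  1-simplices (3): [0,1], [0,2], [1,2]

giving chain groups C_0 ≅ Z^3, C_1 ≅ Z^3.

Boundary ∂_1: C_1 → C_0 sends each edge [p,q] (with p < q) to q − p.
As a 3×3 matrix over Z this has rank 2, with invariant factors (1,1).

Reading off H_k = ker ∂_k / im ∂_{k+1}:

  H_1: rank ker ∂_1 − rank ∂_2 = (3 − 2) − 0 = 1, and there is no ∂_2, so H_1 = Z.

H_1 ≅ Z.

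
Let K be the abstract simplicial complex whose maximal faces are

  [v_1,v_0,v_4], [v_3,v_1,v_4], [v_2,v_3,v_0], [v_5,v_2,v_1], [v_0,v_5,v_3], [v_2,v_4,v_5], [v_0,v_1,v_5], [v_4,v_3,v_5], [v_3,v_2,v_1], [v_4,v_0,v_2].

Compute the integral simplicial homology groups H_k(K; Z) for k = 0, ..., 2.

Order the vertices as v_0 < v_1 < v_2 < v_3 < v_4 < v_5. Listing each simplex with vertices in this order, K has dimension 2 with simplices:

  0-simplices (6): [v_0], [v_1], [v_2], [v_3], [v_4], [v_5]
  1-simplices (15): (15 of them)
  2-simplices (10): [v_0,v_1,v_4], [v_0,v_1,v_5], [v_0,v_2,v_3], [v_0,v_2,v_4], [v_0,v_3,v_5], [v_1,v_2,v_3], [v_1,v_2,v_5], [v_1,v_3,v_4], [v_2,v_4,v_5], [v_3,v_4,v_5]

so the chain groups are C_0 ≅ Z^6, C_1 ≅ Z^15, C_2 ≅ Z^10.

∂_1: C_1 → C_0 is given by ∂[p,q] = [q] − [p].
The 6×15 boundary matrix has rank 5 and Smith normal form diag(1,1,1,1,1).

Boundary ∂_2: C_2 → C_1 sends each 2-simplex [p,q,r] to [q,r] − [p,r] + [p,q]. For instance
  ∂[v_0,v_2,v_3] = [v_2,v_3] − [v_0,v_3] + [v_0,v_2],
  ∂[v_0,v_2,v_4] = [v_2,v_4] − [v_0,v_4] + [v_0,v_2].
The resulting 15×10 matrix has rank 10, and its Smith normal form has invariant factors (1,1,1,1,1,1,1,1,1,2).

Reading off H_k = ker ∂_k / im ∂_{k+1}:

  H_0: rank C_0 − rank ∂_1 = 6 − 5 = 1, and the invariant factors of ∂_1 are all 1, so H_0 ≅ Z.
  H_1: rank ker ∂_1 − rank ∂_2 = (15 − 5) − 10 = 0, and ∂_2 has invariant factor 2 > 1, so H_1 ≅ Z/2.
  H_2: rank ker ∂_2 − rank ∂_3 = (10 − 10) − 0 = 0, and there is no ∂_3, so H_2 ≅ 0.

H_0 ≅ Z,  H_1 ≅ Z/2,  H_2 = 0.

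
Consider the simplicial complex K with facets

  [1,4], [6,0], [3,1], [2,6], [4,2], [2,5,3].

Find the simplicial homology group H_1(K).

H_1 ≅ Z.

Order the vertices as 0 < 1 < 2 < 3 < 4 < 5 < 6. Listing each simplex with vertices in this order, K has dimension 2 with simplices:

  0-simplices (7): [0], [1], [2], [3], [4], [5], [6]
  1-simplices (8): [0,6], [1,3], [1,4], [2,3], [2,4], [2,5], [2,6], [3,5]
  2-simplices (1): [2,3,5]

Hence C_0 ≅ Z^7, C_1 ≅ Z^8, C_2 ≅ Z^1.

∂_1: C_1 → C_0 maps an edge to its endpoints' difference, ∂[p,q] = q − p. For instance
  ∂[2,3] = [3] − [2].
This gives a 7×8 integer matrix of rank 6; reducing to Smith normal form yields diagonal entries (1,1,1,1,1,1).

The boundary map ∂_2: C_2 → C_1 sends each 2-simplex [p,q,r] to [q,r] − [p,r] + [p,q]. For instance
  ∂[2,3,5] = [3,5] − [2,5] + [2,3].
The 8×1 boundary matrix has rank 1 and Smith normal form diag(1).

Reading off H_k = ker ∂_k / im ∂_{k+1}:

  H_1: rank ker ∂_1 − rank ∂_2 = (8 − 6) − 1 = 1, and the invariant factors of ∂_2 are all 1, so H_1 = Z.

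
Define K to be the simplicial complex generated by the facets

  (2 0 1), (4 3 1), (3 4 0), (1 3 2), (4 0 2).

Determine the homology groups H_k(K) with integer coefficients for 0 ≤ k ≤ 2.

We work with the vertex ordering 0 < 1 < 2 < 3 < 4. The simplices of K, each written with vertices in increasing order, are:

  0-simplices (5): [0], [1], [2], [3], [4]
  1-simplices (10): [0,1], [0,2], [0,3], [0,4], [1,2], [1,3], [1,4], [2,3], [2,4], [3,4]
  2-simplices (5): [0,1,2], [0,2,4], [0,3,4], [1,2,3], [1,3,4]

Hence C_0 ≅ Z^5, C_1 ≅ Z^10, C_2 ≅ Z^5.

The boundary map ∂_1: C_1 → C_0 is given by ∂[p,q] = [q] − [p]. For instance
  ∂[0,2] = [2] − [0].
As a 5×10 matrix over Z this has rank 4, with invariant factors (1,1,1,1).

Boundary ∂_2: C_2 → C_1 maps a triangle to the signed sum of its edges. For instance
  ∂[0,3,4] = [3,4] − [0,4] + [0,3],
  ∂[1,2,3] = [2,3] − [1,3] + [1,2].
As a 10×5 matrix over Z this has rank 5, with invariant factors (1,1,1,1,1).

Reading off H_k = ker ∂_k / im ∂_{k+1}:

  H_0: rank C_0 − rank ∂_1 = 5 − 4 = 1, and the invariant factors of ∂_1 are all 1, so H_0 ≅ Z.
  H_1: rank ker ∂_1 − rank ∂_2 = (10 − 4) − 5 = 1, and the invariant factors of ∂_2 are all 1, so H_1 ≅ Z.
  H_2: rank ker ∂_2 − rank ∂_3 = (5 − 5) − 0 = 0, and there is no ∂_3, so H_2 ≅ 0.

(K is a triangulation of the Möbius band.)

H_0 ≅ Z,  H_1 ≅ Z,  H_2 = 0.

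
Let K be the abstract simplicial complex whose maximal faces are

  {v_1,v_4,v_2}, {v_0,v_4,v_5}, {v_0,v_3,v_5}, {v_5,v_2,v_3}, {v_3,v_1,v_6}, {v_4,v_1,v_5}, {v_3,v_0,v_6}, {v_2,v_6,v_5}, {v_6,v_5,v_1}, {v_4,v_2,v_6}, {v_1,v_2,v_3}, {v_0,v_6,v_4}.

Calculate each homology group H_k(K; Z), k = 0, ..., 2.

Order the vertices as v_0 < v_1 < v_2 < v_3 < v_4 < v_5 < v_6. Listing each simplex with vertices in this order, K has dimension 2 with simplices:

  0-simplices (7): [v_0], [v_1], [v_2], [v_3], [v_4], [v_5], [v_6]
  1-simplices (18): (18 of them)
  2-simplices (12): (12 of them)

Hence C_0 ≅ Z^7, C_1 ≅ Z^18, C_2 ≅ Z^12.

Boundary ∂_1: C_1 → C_0 sends each edge [p,q] (with p < q) to q − p. For instance
  ∂[v_1,v_6] = [v_6] − [v_1].
The resulting 7×18 matrix has rank 6, and its Smith normal form has invariant factors (1,1,1,1,1,1).

Boundary ∂_2: C_2 → C_1 acts by ∂[p,q,r] = [q,r] − [p,r] + [p,q]. For instance
  ∂[v_2,v_3,v_5] = [v_3,v_5] − [v_2,v_5] + [v_2,v_3],
  ∂[v_1,v_5,v_6] = [v_5,v_6] − [v_1,v_6] + [v_1,v_5].
As a 18×12 matrix over Z this has rank 12, with invariant factors (1,1,1,1,1,1,1,1,1,1,1,2).

Now H_k = ker ∂_k / im ∂_{k+1}, so:

  H_0: rank C_0 − rank ∂_1 = 7 − 6 = 1, and the invariant factors of ∂_1 are all 1, so H_0 = Z.
  H_1: rank ker ∂_1 − rank ∂_2 = (18 − 6) − 12 = 0, and ∂_2 has invariant factor 2 > 1, so H_1 = Z/2.
  H_2: rank ker ∂_2 − rank ∂_3 = (12 − 12) − 0 = 0, and there is no ∂_3, so H_2 = 0.

As a check, the Euler characteristic is 7 − 18 + 12 = 1, which agrees with 1 − 0 + 0 = 1.

H_0 ≅ Z,  H_1 ≅ Z/2,  H_2 = 0.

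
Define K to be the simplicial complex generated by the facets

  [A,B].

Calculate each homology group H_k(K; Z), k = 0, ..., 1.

H_0 = Z,  H_1 = 0.

K has 2 vertices, 1 edge.
rank ∂_0 = 0, rank ∂_1 = 1 ⇒ b_0 = 2 − 0 − 1 = 1; all invariant factors of ∂_1 are 1 so no torsion. So H_0 ≅ Z.
rank ∂_1 = 1, rank ∂_2 = 0 ⇒ b_1 = 1 − 1 − 0 = 0. So H_1 ≅ 0.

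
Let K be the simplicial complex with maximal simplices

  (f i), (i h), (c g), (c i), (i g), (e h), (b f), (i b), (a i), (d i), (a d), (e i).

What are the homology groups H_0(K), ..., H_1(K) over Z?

H_0 = Z,  H_1 = Z^4.

Order the vertices as a < b < c < d < e < f < g < h < i. Listing each simplex with vertices in this order, K has dimension 1 with simplices:

  0-simplices (9): a, b, c, d, e, f, g, h, i
  1-simplices (12): ad, ai, bf, bi, cg, ci, di, eh, ei, fi, gi, hi

giving chain groups C_0 ≅ Z^9, C_1 ≅ Z^12.

The boundary map ∂_1: C_1 → C_0 is given by ∂[p,q] = [q] − [p]. For instance
  ∂eh = h − e.
As a 9×12 matrix over Z this has rank 8, with invariant factors (1,1,1,1,1,1,1,1).

Computing H_k = (kernel of ∂_k) / (image of ∂_{k+1}):

  H_0: rank C_0 − rank ∂_1 = 9 − 8 = 1, and the invariant factors of ∂_1 are all 1, so H_0 ≅ Z.
  H_1: rank ker ∂_1 − rank ∂_2 = (12 − 8) − 0 = 4, and there is no ∂_2, so H_1 ≅ Z^4.

(K is a triangulation of a wedge of 4 circles.)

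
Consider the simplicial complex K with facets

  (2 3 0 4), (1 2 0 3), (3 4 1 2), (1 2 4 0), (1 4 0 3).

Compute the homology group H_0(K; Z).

H_0 ≅ Z.

We work with the vertex ordering 0 < 1 < 2 < 3 < 4. The simplices of K, each written with vertices in increasing order, are:

  0-simplices (5): [0], [1], [2], [3], [4]
  1-simplices (10): [0,1], [0,2], [0,3], [0,4], [1,2], [1,3], [1,4], [2,3], [2,4], [3,4]
  2-simplices (10): [0,1,2], [0,1,3], [0,1,4], [0,2,3], [0,2,4], [0,3,4], [1,2,3], [1,2,4], [1,3,4], [2,3,4]
  3-simplices (5): [0,1,2,3], [0,1,2,4], [0,1,3,4], [0,2,3,4], [1,2,3,4]

Hence C_0 ≅ Z^5, C_1 ≅ Z^10, C_2 ≅ Z^10, C_3 ≅ Z^5.

The boundary map ∂_1: C_1 → C_0 is given by ∂[p,q] = [q] − [p].
As a 5×10 matrix over Z this has rank 4, with invariant factors (1,1,1,1).

Boundary ∂_2: C_2 → C_1 maps a triangle to the signed sum of its edges. For instance
  ∂[0,1,4] = [1,4] − [0,4] + [0,1],
  ∂[1,2,3] = [2,3] − [1,3] + [1,2].
The 10×10 boundary matrix has rank 6 and Smith normal form diag(1,1,1,1,1,1).

The boundary map ∂_3: C_3 → C_2 sends each 3-simplex σ to the alternating sum Σ_i (−1)^i (σ with its i-th vertex removed). For instance
  ∂[0,1,2,3] = [1,2,3] − [0,2,3] + [0,1,3] − [0,1,2],
  ∂[1,2,3,4] = [2,3,4] − [1,3,4] + [1,2,4] − [1,2,3].
The 10×5 boundary matrix has rank 4 and Smith normal form diag(1,1,1,1).

Reading off H_k = ker ∂_k / im ∂_{k+1}:

  H_0: rank C_0 − rank ∂_1 = 5 − 4 = 1, and the invariant factors of ∂_1 are all 1, so H_0 ≅ Z.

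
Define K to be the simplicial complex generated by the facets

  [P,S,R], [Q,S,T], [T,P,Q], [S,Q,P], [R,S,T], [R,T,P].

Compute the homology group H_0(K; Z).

We work with the vertex ordering P < Q < R < S < T. The simplices of K, each written with vertices in increasing order, are:

  0-simplices (5): P, Q, R, S, T
  1-simplices (9): PQ, PR, PS, PT, QS, QT, RS, RT, ST
  2-simplices (6): PQS, PQT, PRS, PRT, QST, RST

Hence C_0 ≅ Z^5, C_1 ≅ Z^9, C_2 ≅ Z^6.

∂_1: C_1 → C_0 is given by ∂[p,q] = [q] − [p]. For instance
  ∂RS = S − R.
As a 5×9 matrix over Z this has rank 4, with invariant factors (1,1,1,1).

Boundary ∂_2: C_2 → C_1 acts by ∂[p,q,r] = [q,r] − [p,r] + [p,q]. For instance
  ∂PRS = RS − PS + PR,
  ∂PQS = QS − PS + PQ.
The 9×6 boundary matrix has rank 5 and Smith normal form diag(1,1,1,1,1).

From H_k ≅ ker(∂_k) / im(∂_{k+1}) we obtain:

  H_0: rank C_0 − rank ∂_1 = 5 − 4 = 1, and the invariant factors of ∂_1 are all 1, so H_0 ≅ Z.

H_0 = Z.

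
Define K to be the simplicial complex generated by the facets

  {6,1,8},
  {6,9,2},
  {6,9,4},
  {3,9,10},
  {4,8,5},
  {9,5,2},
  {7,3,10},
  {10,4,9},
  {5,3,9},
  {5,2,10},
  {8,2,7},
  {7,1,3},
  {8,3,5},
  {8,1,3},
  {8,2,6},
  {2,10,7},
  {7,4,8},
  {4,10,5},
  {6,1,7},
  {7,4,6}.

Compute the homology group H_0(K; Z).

Fix the vertex order 1 < 2 < 3 < 4 < 5 < 6 < 7 < 8 < 9 < 10 and write every simplex with vertices in increasing order. Then dim K = 2 and the simplices of K are:

  0-simplices (10): [1], [2], [3], [4], [5], [6], [7], [8], [9], [10]
  1-simplices (30): (30 of them)
  2-simplices (20): (20 of them)

giving chain groups C_0 ≅ Z^10, C_1 ≅ Z^30, C_2 ≅ Z^20.

The boundary map ∂_1: C_1 → C_0 maps an edge to its endpoints' difference, ∂[p,q] = q − p. For instance
  ∂[5,9] = [9] − [5].
As a 10×30 matrix over Z this has rank 9, with invariant factors (1,1,1,1,1,1,1,1,1).

∂_2: C_2 → C_1 acts by ∂[p,q,r] = [q,r] − [p,r] + [p,q]. For instance
  ∂[4,9,10] = [9,10] − [4,10] + [4,9],
  ∂[2,6,8] = [6,8] − [2,8] + [2,6].
This gives a 30×20 integer matrix of rank 20; reducing to Smith normal form yields diagonal entries (1,1,1,1,1,1,1,1,1,1,1,1,1,1,1,1,1,1,1,2).

Now H_k = ker ∂_k / im ∂_{k+1}, so:

  H_0: rank C_0 − rank ∂_1 = 10 − 9 = 1, and the invariant factors of ∂_1 are all 1, so H_0 = Z.

(K is a triangulation of the Klein bottle.)

H_0 ≅ Z.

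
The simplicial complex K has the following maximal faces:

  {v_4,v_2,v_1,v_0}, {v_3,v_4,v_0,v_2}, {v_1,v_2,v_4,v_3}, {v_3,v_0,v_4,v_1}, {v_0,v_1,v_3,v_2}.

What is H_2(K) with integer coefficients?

H_2 = 0.

Fix the vertex order v_0 < v_1 < v_2 < v_3 < v_4 and write every simplex with vertices in increasing order. Then dim K = 3 and the simplices of K are:

  0-simplices (5): [v_0], [v_1], [v_2], [v_3], [v_4]
  1-simplices (10): [v_0,v_1], [v_0,v_2], [v_0,v_3], [v_0,v_4], [v_1,v_2], [v_1,v_3], [v_1,v_4], [v_2,v_3], [v_2,v_4], [v_3,v_4]
  2-simplices (10): [v_0,v_1,v_2], [v_0,v_1,v_3], [v_0,v_1,v_4], [v_0,v_2,v_3], [v_0,v_2,v_4], [v_0,v_3,v_4], [v_1,v_2,v_3], [v_1,v_2,v_4], [v_1,v_3,v_4], [v_2,v_3,v_4]
  3-simplices (5): [v_0,v_1,v_2,v_3], [v_0,v_1,v_2,v_4], [v_0,v_1,v_3,v_4], [v_0,v_2,v_3,v_4], [v_1,v_2,v_3,v_4]

Hence C_0 ≅ Z^5, C_1 ≅ Z^10, C_2 ≅ Z^10, C_3 ≅ Z^5.

∂_1: C_1 → C_0 sends each edge [p,q] (with p < q) to q − p.
The 5×10 boundary matrix has rank 4 and Smith normal form diag(1,1,1,1).

∂_2: C_2 → C_1 sends each 2-simplex [p,q,r] to [q,r] − [p,r] + [p,q]. For instance
  ∂[v_0,v_1,v_2] = [v_1,v_2] − [v_0,v_2] + [v_0,v_1],
  ∂[v_1,v_3,v_4] = [v_3,v_4] − [v_1,v_4] + [v_1,v_3].
As a 10×10 matrix over Z this has rank 6, with invariant factors (1,1,1,1,1,1).

Boundary ∂_3: C_3 → C_2 sends each 3-simplex σ to the alternating sum Σ_i (−1)^i (σ with its i-th vertex removed). For instance
  ∂[v_0,v_1,v_3,v_4] = [v_1,v_3,v_4] − [v_0,v_3,v_4] + [v_0,v_1,v_4] − [v_0,v_1,v_3],
  ∂[v_1,v_2,v_3,v_4] = [v_2,v_3,v_4] − [v_1,v_3,v_4] + [v_1,v_2,v_4] − [v_1,v_2,v_3].
The 10×5 boundary matrix has rank 4 and Smith normal form diag(1,1,1,1).

Computing H_k = (kernel of ∂_k) / (image of ∂_{k+1}):

  H_2: rank ker ∂_2 − rank ∂_3 = (10 − 6) − 4 = 0, and the invariant factors of ∂_3 are all 1, so H_2 = 0.

(K is a triangulation of the 3-sphere S^3.)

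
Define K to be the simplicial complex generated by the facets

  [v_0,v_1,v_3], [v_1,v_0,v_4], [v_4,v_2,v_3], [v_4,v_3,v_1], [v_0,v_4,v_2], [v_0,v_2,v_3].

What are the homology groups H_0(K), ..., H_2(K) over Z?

K has 5 vertices, 9 edges, 6 triangles.
rank ∂_0 = 0, rank ∂_1 = 4 ⇒ b_0 = 5 − 0 − 4 = 1; all invariant factors of ∂_1 are 1 so no torsion. So H_0 = Z.
rank ∂_1 = 4, rank ∂_2 = 5 ⇒ b_1 = 9 − 4 − 5 = 0; all invariant factors of ∂_2 are 1 so no torsion. So H_1 = 0.
rank ∂_2 = 5, rank ∂_3 = 0 ⇒ b_2 = 6 − 5 − 0 = 1. So H_2 = Z.

H_0 ≅ Z,  H_1 = 0,  H_2 ≅ Z.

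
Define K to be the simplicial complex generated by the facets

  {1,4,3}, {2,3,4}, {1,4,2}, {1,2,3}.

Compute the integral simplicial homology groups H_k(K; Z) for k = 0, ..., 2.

H_0 = Z,  H_1 = 0,  H_2 = Z.

Take the total order 1 < 2 < 3 < 4 on the vertex set. Then K (dimension 2) consists of the simplices:

  0-simplices (4): [1], [2], [3], [4]
  1-simplices (6): [1,2], [1,3], [1,4], [2,3], [2,4], [3,4]
  2-simplices (4): [1,2,3], [1,2,4], [1,3,4], [2,3,4]

Hence C_0 ≅ Z^4, C_1 ≅ Z^6, C_2 ≅ Z^4.

Boundary ∂_1: C_1 → C_0 sends each edge [p,q] (with p < q) to q − p. For instance
  ∂[2,3] = [3] − [2].
The resulting 4×6 matrix has rank 3, and its Smith normal form has invariant factors (1,1,1).

∂_2: C_2 → C_1 acts by ∂[p,q,r] = [q,r] − [p,r] + [p,q]. For instance
  ∂[1,3,4] = [3,4] − [1,4] + [1,3],
  ∂[1,2,4] = [2,4] − [1,4] + [1,2].
This gives a 6×4 integer matrix of rank 3; reducing to Smith normal form yields diagonal entries (1,1,1).

Reading off H_k = ker ∂_k / im ∂_{k+1}:

  H_0: rank C_0 − rank ∂_1 = 4 − 3 = 1, and the invariant factors of ∂_1 are all 1, so H_0 ≅ Z.
  H_1: rank ker ∂_1 − rank ∂_2 = (6 − 3) − 3 = 0, and the invariant factors of ∂_2 are all 1, so H_1 ≅ 0.
  H_2: rank ker ∂_2 − rank ∂_3 = (4 − 3) − 0 = 1, and there is no ∂_3, so H_2 ≅ Z.

As a check, the Euler characteristic is 4 − 6 + 4 = 2, which agrees with 1 − 0 + 1 = 2.
(K is a triangulation of the 2-sphere S^2.)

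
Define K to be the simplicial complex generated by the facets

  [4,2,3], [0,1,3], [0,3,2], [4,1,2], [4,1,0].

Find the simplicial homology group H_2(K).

H_2 = 0.

Fix the vertex order 0 < 1 < 2 < 3 < 4 and write every simplex with vertices in increasing order. Then dim K = 2 and the simplices of K are:

  0-simplices (5): [0], [1], [2], [3], [4]
  1-simplices (10): [0,1], [0,2], [0,3], [0,4], [1,2], [1,3], [1,4], [2,3], [2,4], [3,4]
  2-simplices (5): [0,1,3], [0,1,4], [0,2,3], [1,2,4], [2,3,4]

Hence C_0 ≅ Z^5, C_1 ≅ Z^10, C_2 ≅ Z^5.

The boundary map ∂_1: C_1 → C_0 maps an edge to its endpoints' difference, ∂[p,q] = q − p. For instance
  ∂[1,4] = [4] − [1].
As a 5×10 matrix over Z this has rank 4, with invariant factors (1,1,1,1).

The boundary map ∂_2: C_2 → C_1 maps a triangle to the signed sum of its edges. For instance
  ∂[0,1,4] = [1,4] − [0,4] + [0,1],
  ∂[0,2,3] = [2,3] − [0,3] + [0,2].
As a 10×5 matrix over Z this has rank 5, with invariant factors (1,1,1,1,1).

Computing H_k = (kernel of ∂_k) / (image of ∂_{k+1}):

  H_2: rank ker ∂_2 − rank ∂_3 = (5 − 5) − 0 = 0, and there is no ∂_3, so H_2 = 0.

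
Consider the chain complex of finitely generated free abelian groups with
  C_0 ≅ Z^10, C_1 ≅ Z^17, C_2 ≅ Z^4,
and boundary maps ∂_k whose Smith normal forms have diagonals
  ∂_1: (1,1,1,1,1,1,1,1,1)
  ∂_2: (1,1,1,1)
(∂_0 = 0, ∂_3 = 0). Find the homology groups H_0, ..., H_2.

H_0 ≅ Z,  H_1 ≅ Z^4,  H_2 = 0.

H_0: b_0 = 10 − 0 − 9 = 1; torsion from ∂_1 factors > 1: none. So H_0 ≅ Z.
H_1: b_1 = 17 − 9 − 4 = 4; torsion from ∂_2 factors > 1: none. So H_1 ≅ Z^4.
H_2: b_2 = 4 − 4 − 0 = 0; torsion from ∂_3 factors > 1: none. So H_2 ≅ 0.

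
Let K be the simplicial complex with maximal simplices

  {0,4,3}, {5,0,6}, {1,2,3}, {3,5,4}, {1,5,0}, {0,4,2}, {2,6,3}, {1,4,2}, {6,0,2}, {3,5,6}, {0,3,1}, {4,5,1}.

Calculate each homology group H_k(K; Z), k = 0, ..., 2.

Order the vertices as 0 < 1 < 2 < 3 < 4 < 5 < 6. Listing each simplex with vertices in this order, K has dimension 2 with simplices:

  0-simplices (7): [0], [1], [2], [3], [4], [5], [6]
  1-simplices (18): [0,1], [0,2], [0,3], [0,4], [0,5], [0,6], [1,2], [1,3], [1,4], [1,5], [2,3], [2,4], [2,6], [3,4], [3,5], [3,6], [4,5], [5,6]
  2-simplices (12): [0,1,3], [0,1,5], [0,2,4], [0,2,6], [0,3,4], [0,5,6], [1,2,3], [1,2,4], [1,4,5], [2,3,6], [3,4,5], [3,5,6]

giving chain groups C_0 ≅ Z^7, C_1 ≅ Z^18, C_2 ≅ Z^12.

∂_1: C_1 → C_0 is given by ∂[p,q] = [q] − [p]. For instance
  ∂[2,4] = [4] − [2].
The resulting 7×18 matrix has rank 6, and its Smith normal form has invariant factors (1,1,1,1,1,1).

Boundary ∂_2: C_2 → C_1 sends each 2-simplex [p,q,r] to [q,r] − [p,r] + [p,q]. For instance
  ∂[3,4,5] = [4,5] − [3,5] + [3,4],
  ∂[0,3,4] = [3,4] − [0,4] + [0,3].
The 18×12 boundary matrix has rank 12 and Smith normal form diag(1,1,1,1,1,1,1,1,1,1,1,2).

From H_k ≅ ker(∂_k) / im(∂_{k+1}) we obtain:

  H_0: rank C_0 − rank ∂_1 = 7 − 6 = 1, and the invariant factors of ∂_1 are all 1, so H_0 = Z.
  H_1: rank ker ∂_1 − rank ∂_2 = (18 − 6) − 12 = 0, and ∂_2 has invariant factor 2 > 1, so H_1 = Z_2.
  H_2: rank ker ∂_2 − rank ∂_3 = (12 − 12) − 0 = 0, and there is no ∂_3, so H_2 = 0.

(K is a triangulation of the real projective plane RP^2.)

H_0 ≅ Z,  H_1 ≅ Z_2,  H_2 = 0.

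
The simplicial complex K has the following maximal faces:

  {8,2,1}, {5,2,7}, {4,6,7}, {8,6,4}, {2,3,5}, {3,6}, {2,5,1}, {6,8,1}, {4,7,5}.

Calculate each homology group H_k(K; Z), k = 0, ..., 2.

H_0 ≅ Z,  H_1 ≅ Z^2,  H_2 = 0.

Fix the vertex order 1 < 2 < 3 < 4 < 5 < 6 < 7 < 8 and write every simplex with vertices in increasing order. Then dim K = 2 and the simplices of K are:

  0-simplices (8): [1], [2], [3], [4], [5], [6], [7], [8]
  1-simplices (17): [1,2], [1,5], [1,6], [1,8], [2,3], [2,5], [2,7], [2,8], [3,5], [3,6], [4,5], [4,6], [4,7], [4,8], [5,7], [6,7], [6,8]
  2-simplices (8): [1,2,5], [1,2,8], [1,6,8], [2,3,5], [2,5,7], [4,5,7], [4,6,7], [4,6,8]

so the chain groups are C_0 ≅ Z^8, C_1 ≅ Z^17, C_2 ≅ Z^8.

∂_1: C_1 → C_0 is given by ∂[p,q] = [q] − [p]. For instance
  ∂[2,8] = [8] − [2].
The 8×17 boundary matrix has rank 7 and Smith normal form diag(1,1,1,1,1,1,1).

Boundary ∂_2: C_2 → C_1 maps a triangle to the signed sum of its edges. For instance
  ∂[4,6,8] = [6,8] − [4,8] + [4,6],
  ∂[1,2,8] = [2,8] − [1,8] + [1,2].
The 17×8 boundary matrix has rank 8 and Smith normal form diag(1,1,1,1,1,1,1,1).

From H_k ≅ ker(∂_k) / im(∂_{k+1}) we obtain:

  H_0: rank C_0 − rank ∂_1 = 8 − 7 = 1, and the invariant factors of ∂_1 are all 1, so H_0 ≅ Z.
  H_1: rank ker ∂_1 − rank ∂_2 = (17 − 7) − 8 = 2, and the invariant factors of ∂_2 are all 1, so H_1 ≅ Z^2.
  H_2: rank ker ∂_2 − rank ∂_3 = (8 − 8) − 0 = 0, and there is no ∂_3, so H_2 ≅ 0.

As a check, the Euler characteristic is 8 − 17 + 8 = -1, which agrees with 1 − 2 + 0 = -1.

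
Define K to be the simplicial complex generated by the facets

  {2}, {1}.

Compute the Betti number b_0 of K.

b_0 = 2.

We work with the vertex ordering 1 < 2. The simplices of K, each written with vertices in increasing order, are:

  0-simplices (2): [1], [2]

giving chain groups C_0 ≅ Z^2.

Now H_k = ker ∂_k / im ∂_{k+1}, so:

  H_0: rank C_0 − rank ∂_1 = 2 − 0 = 2, and there is no ∂_1, so H_0 = Z^2.

Hence the Betti numbers are b_0 = 2.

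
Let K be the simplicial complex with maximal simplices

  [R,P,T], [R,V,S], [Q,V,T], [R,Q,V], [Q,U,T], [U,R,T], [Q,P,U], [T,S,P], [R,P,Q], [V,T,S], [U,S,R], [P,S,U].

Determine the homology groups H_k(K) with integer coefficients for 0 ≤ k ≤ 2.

Take the total order P < Q < R < S < T < U < V on the vertex set. Then K (dimension 2) consists of the simplices:

  0-simplices (7): P, Q, R, S, T, U, V
  1-simplices (18): PQ, PR, PS, PT, PU, QR, QT, QU, QV, RS, RT, RU, RV, ST, SU, SV, TU, TV
  2-simplices (12): PQR, PQU, PRT, PST, PSU, QRV, QTU, QTV, RSU, RSV, RTU, STV

Hence C_0 ≅ Z^7, C_1 ≅ Z^18, C_2 ≅ Z^12.

Boundary ∂_1: C_1 → C_0 is given by ∂[p,q] = [q] − [p]. For instance
  ∂PU = U − P.
This gives a 7×18 integer matrix of rank 6; reducing to Smith normal form yields diagonal entries (1,1,1,1,1,1).

Boundary ∂_2: C_2 → C_1 acts by ∂[p,q,r] = [q,r] − [p,r] + [p,q]. For instance
  ∂PSU = SU − PU + PS,
  ∂PQR = QR − PR + PQ.
The resulting 18×12 matrix has rank 12, and its Smith normal form has invariant factors (1,1,1,1,1,1,1,1,1,1,1,2).

Reading off H_k = ker ∂_k / im ∂_{k+1}:

  H_0: rank C_0 − rank ∂_1 = 7 − 6 = 1, and the invariant factors of ∂_1 are all 1, so H_0 = Z.
  H_1: rank ker ∂_1 − rank ∂_2 = (18 − 6) − 12 = 0, and ∂_2 has invariant factor 2 > 1, so H_1 = Z/2.
  H_2: rank ker ∂_2 − rank ∂_3 = (12 − 12) − 0 = 0, and there is no ∂_3, so H_2 = 0.

H_0 ≅ Z,  H_1 ≅ Z/2,  H_2 = 0.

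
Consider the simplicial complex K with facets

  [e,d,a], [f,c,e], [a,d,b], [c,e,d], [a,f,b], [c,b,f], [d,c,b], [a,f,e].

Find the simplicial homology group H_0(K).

Order the vertices as a < b < c < d < e < f. Listing each simplex with vertices in this order, K has dimension 2 with simplices:

  0-simplices (6): a, b, c, d, e, f
  1-simplices (12): ab, ad, ae, af, bc, bd, bf, cd, ce, cf, de, ef
  2-simplices (8): abd, abf, ade, aef, bcd, bcf, cde, cef

giving chain groups C_0 ≅ Z^6, C_1 ≅ Z^12, C_2 ≅ Z^8.

Boundary ∂_1: C_1 → C_0 is given by ∂[p,q] = [q] − [p].
The 6×12 boundary matrix has rank 5 and Smith normal form diag(1,1,1,1,1).

The boundary map ∂_2: C_2 → C_1 acts by ∂[p,q,r] = [q,r] − [p,r] + [p,q]. For instance
  ∂aef = ef − af + ae,
  ∂bcd = cd − bd + bc.
The 12×8 boundary matrix has rank 7 and Smith normal form diag(1,1,1,1,1,1,1).

Computing H_k = (kernel of ∂_k) / (image of ∂_{k+1}):

  H_0: rank C_0 − rank ∂_1 = 6 − 5 = 1, and the invariant factors of ∂_1 are all 1, so H_0 ≅ Z.

H_0 ≅ Z.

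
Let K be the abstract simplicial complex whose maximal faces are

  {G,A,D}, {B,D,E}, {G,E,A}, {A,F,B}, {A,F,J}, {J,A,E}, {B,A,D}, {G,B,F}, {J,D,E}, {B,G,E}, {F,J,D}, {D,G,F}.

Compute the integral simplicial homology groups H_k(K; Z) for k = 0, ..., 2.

H_0 = Z,  H_1 = Z_2,  H_2 = 0.

We work with the vertex ordering A < B < D < E < F < G < J. The simplices of K, each written with vertices in increasing order, are:

  0-simplices (7): A, B, D, E, F, G, J
  1-simplices (18): AB, AD, AE, AF, AG, AJ, BD, BE, BF, BG, DE, DF, DG, DJ, EG, EJ, FG, FJ
  2-simplices (12): ABD, ABF, ADG, AEG, AEJ, AFJ, BDE, BEG, BFG, DEJ, DFG, DFJ

so the chain groups are C_0 ≅ Z^7, C_1 ≅ Z^18, C_2 ≅ Z^12.

∂_1: C_1 → C_0 is given by ∂[p,q] = [q] − [p]. For instance
  ∂EJ = J − E.
As a 7×18 matrix over Z this has rank 6, with invariant factors (1,1,1,1,1,1).

∂_2: C_2 → C_1 maps a triangle to the signed sum of its edges. For instance
  ∂ADG = DG − AG + AD,
  ∂AEG = EG − AG + AE.
As a 18×12 matrix over Z this has rank 12, with invariant factors (1,1,1,1,1,1,1,1,1,1,1,2).

From H_k ≅ ker(∂_k) / im(∂_{k+1}) we obtain:

  H_0: rank C_0 − rank ∂_1 = 7 − 6 = 1, and the invariant factors of ∂_1 are all 1, so H_0 = Z.
  H_1: rank ker ∂_1 − rank ∂_2 = (18 − 6) − 12 = 0, and ∂_2 has invariant factor 2 > 1, so H_1 = Z_2.
  H_2: rank ker ∂_2 − rank ∂_3 = (12 − 12) − 0 = 0, and there is no ∂_3, so H_2 = 0.

As a check, the Euler characteristic is 7 − 18 + 12 = 1, which agrees with 1 − 0 + 0 = 1.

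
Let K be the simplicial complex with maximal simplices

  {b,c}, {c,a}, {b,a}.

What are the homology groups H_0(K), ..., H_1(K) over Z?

H_0 ≅ Z,  H_1 ≅ Z.

Take the total order a < b < c on the vertex set. Then K (dimension 1) consists of the simplices:

  0-simplices (3): a, b, c
  1-simplices (3): ab, ac, bc

giving chain groups C_0 ≅ Z^3, C_1 ≅ Z^3.

∂_1: C_1 → C_0 maps an edge to its endpoints' difference, ∂[p,q] = q − p.
This gives a 3×3 integer matrix of rank 2; reducing to Smith normal form yields diagonal entries (1,1).

Computing H_k = (kernel of ∂_k) / (image of ∂_{k+1}):

  H_0: rank C_0 − rank ∂_1 = 3 − 2 = 1, and the invariant factors of ∂_1 are all 1, so H_0 = Z.
  H_1: rank ker ∂_1 − rank ∂_2 = (3 − 2) − 0 = 1, and there is no ∂_2, so H_1 = Z.

As a check, the Euler characteristic is 3 − 3 = 0, which agrees with 1 − 1 = 0.
(K is a triangulation of the circle S^1.)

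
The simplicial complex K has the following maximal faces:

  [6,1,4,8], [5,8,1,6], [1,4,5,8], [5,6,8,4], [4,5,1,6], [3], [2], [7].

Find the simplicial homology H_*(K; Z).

H_0 ≅ Z^4,  H_1 = 0,  H_2 = 0,  H_3 ≅ Z.

Order the vertices as 1 < 2 < 3 < 4 < 5 < 6 < 7 < 8. Listing each simplex with vertices in this order, K has dimension 3 with simplices:

  0-simplices (8): [1], [2], [3], [4], [5], [6], [7], [8]
  1-simplices (10): [1,4], [1,5], [1,6], [1,8], [4,5], [4,6], [4,8], [5,6], [5,8], [6,8]
  2-simplices (10): [1,4,5], [1,4,6], [1,4,8], [1,5,6], [1,5,8], [1,6,8], [4,5,6], [4,5,8], [4,6,8], [5,6,8]
  3-simplices (5): [1,4,5,6], [1,4,5,8], [1,4,6,8], [1,5,6,8], [4,5,6,8]

Hence C_0 ≅ Z^8, C_1 ≅ Z^10, C_2 ≅ Z^10, C_3 ≅ Z^5.

Boundary ∂_1: C_1 → C_0 maps an edge to its endpoints' difference, ∂[p,q] = q − p. For instance
  ∂[1,5] = [5] − [1].
The resulting 8×10 matrix has rank 4, and its Smith normal form has invariant factors (1,1,1,1).

Boundary ∂_2: C_2 → C_1 acts by ∂[p,q,r] = [q,r] − [p,r] + [p,q]. For instance
  ∂[5,6,8] = [6,8] − [5,8] + [5,6],
  ∂[1,5,6] = [5,6] − [1,6] + [1,5].
This gives a 10×10 integer matrix of rank 6; reducing to Smith normal form yields diagonal entries (1,1,1,1,1,1).

∂_3: C_3 → C_2 sends each 3-simplex σ to the alternating sum Σ_i (−1)^i (σ with its i-th vertex removed). For instance
  ∂[1,4,5,6] = [4,5,6] − [1,5,6] + [1,4,6] − [1,4,5],
  ∂[1,4,6,8] = [4,6,8] − [1,6,8] + [1,4,8] − [1,4,6].
The 10×5 boundary matrix has rank 4 and Smith normal form diag(1,1,1,1).

From H_k ≅ ker(∂_k) / im(∂_{k+1}) we obtain:

  H_0: rank C_0 − rank ∂_1 = 8 − 4 = 4, and the invariant factors of ∂_1 are all 1, so H_0 = Z^4.
  H_1: rank ker ∂_1 − rank ∂_2 = (10 − 4) − 6 = 0, and the invariant factors of ∂_2 are all 1, so H_1 = 0.
  H_2: rank ker ∂_2 − rank ∂_3 = (10 − 6) − 4 = 0, and the invariant factors of ∂_3 are all 1, so H_2 = 0.
  H_3: rank ker ∂_3 − rank ∂_4 = (5 − 4) − 0 = 1, and there is no ∂_4, so H_3 = Z.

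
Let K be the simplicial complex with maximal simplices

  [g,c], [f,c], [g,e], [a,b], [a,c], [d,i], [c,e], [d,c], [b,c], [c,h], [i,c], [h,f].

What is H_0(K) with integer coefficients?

Order the vertices as a < b < c < d < e < f < g < h < i. Listing each simplex with vertices in this order, K has dimension 1 with simplices:

  0-simplices (9): a, b, c, d, e, f, g, h, i
  1-simplices (12): ab, ac, bc, cd, ce, cf, cg, ch, ci, di, eg, fh

Hence C_0 ≅ Z^9, C_1 ≅ Z^12.

∂_1: C_1 → C_0 is given by ∂[p,q] = [q] − [p]. For instance
  ∂eg = g − e.
The resulting 9×12 matrix has rank 8, and its Smith normal form has invariant factors (1,1,1,1,1,1,1,1).

Reading off H_k = ker ∂_k / im ∂_{k+1}:

  H_0: rank C_0 − rank ∂_1 = 9 − 8 = 1, and the invariant factors of ∂_1 are all 1, so H_0 ≅ Z.

H_0 ≅ Z.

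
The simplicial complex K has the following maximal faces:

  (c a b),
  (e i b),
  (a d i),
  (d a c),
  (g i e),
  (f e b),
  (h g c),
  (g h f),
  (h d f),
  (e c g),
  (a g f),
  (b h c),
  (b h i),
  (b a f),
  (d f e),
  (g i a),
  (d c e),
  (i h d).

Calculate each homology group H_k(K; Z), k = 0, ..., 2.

H_0 ≅ Z,  H_1 ≅ Z^2,  H_2 ≅ Z.

We work with the vertex ordering a < b < c < d < e < f < g < h < i. The simplices of K, each written with vertices in increasing order, are:

  0-simplices (9): a, b, c, d, e, f, g, h, i
  1-simplices (27): ab, ac, ad, af, ag, ai, bc, be, bf, bh, bi, cd, ce, cg, ch, de, df, dh, di, ef, eg, ei, fg, fh, gh, gi, hi
  2-simplices (18): abc, abf, acd, adi, afg, agi, bch, bef, bei, bhi, cde, ceg, cgh, def, dfh, dhi, egi, fgh

Hence C_0 ≅ Z^9, C_1 ≅ Z^27, C_2 ≅ Z^18.

The boundary map ∂_1: C_1 → C_0 is given by ∂[p,q] = [q] − [p].
The resulting 9×27 matrix has rank 8, and its Smith normal form has invariant factors (1,1,1,1,1,1,1,1).

The boundary map ∂_2: C_2 → C_1 maps a triangle to the signed sum of its edges. For instance
  ∂def = ef − df + de,
  ∂ceg = eg − cg + ce.
The 27×18 boundary matrix has rank 17 and Smith normal form diag(1,1,1,1,1,1,1,1,1,1,1,1,1,1,1,1,1).

Now H_k = ker ∂_k / im ∂_{k+1}, so:

  H_0: rank C_0 − rank ∂_1 = 9 − 8 = 1, and the invariant factors of ∂_1 are all 1, so H_0 = Z.
  H_1: rank ker ∂_1 − rank ∂_2 = (27 − 8) − 17 = 2, and the invariant factors of ∂_2 are all 1, so H_1 = Z^2.
  H_2: rank ker ∂_2 − rank ∂_3 = (18 − 17) − 0 = 1, and there is no ∂_3, so H_2 = Z.

As a check, the Euler characteristic is 9 − 27 + 18 = 0, which agrees with 1 − 2 + 1 = 0.
(K is a triangulation of the torus T^2.)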